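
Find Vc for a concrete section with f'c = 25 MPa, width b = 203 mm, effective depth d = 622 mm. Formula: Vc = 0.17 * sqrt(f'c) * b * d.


Vc = 0.17 * sqrt(25) * 203 * 622 / 1000
= 107.33 kN

107.33


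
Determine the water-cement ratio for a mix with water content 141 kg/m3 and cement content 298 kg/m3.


w/c = water / cement
w/c = 141 / 298 = 0.473

0.473


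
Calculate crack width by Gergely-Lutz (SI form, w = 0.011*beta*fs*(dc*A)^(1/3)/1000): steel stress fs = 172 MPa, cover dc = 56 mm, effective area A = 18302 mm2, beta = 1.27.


w = 0.011 * beta * fs * (dc * A)^(1/3) / 1000
= 0.011 * 1.27 * 172 * (56 * 18302)^(1/3) / 1000
= 0.242 mm

0.242


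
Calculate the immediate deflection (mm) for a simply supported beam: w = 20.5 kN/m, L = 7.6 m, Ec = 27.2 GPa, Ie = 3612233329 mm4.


Convert: L = 7.6 m = 7600 mm, Ec = 27.2 GPa = 27200 MPa
delta = 5 * 20.5 * 7600^4 / (384 * 27200 * 3612233329)
= 9.06 mm

9.06


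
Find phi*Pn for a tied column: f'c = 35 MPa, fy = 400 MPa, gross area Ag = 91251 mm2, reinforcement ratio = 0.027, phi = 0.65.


Ast = rho * Ag = 0.027 * 91251 = 2463.777 mm2
phi*Pn = 0.65 * 0.80 * (0.85 * 35 * (91251 - 2463.777) + 400 * 2463.777) / 1000
= 1886.0 kN

1886.0


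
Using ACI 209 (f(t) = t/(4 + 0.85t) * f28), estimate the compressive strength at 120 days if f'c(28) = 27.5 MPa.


f(120) = 120 / (4 + 0.85 * 120) * 27.5
= 120 / 106.0 * 27.5
= 31.13 MPa

31.13


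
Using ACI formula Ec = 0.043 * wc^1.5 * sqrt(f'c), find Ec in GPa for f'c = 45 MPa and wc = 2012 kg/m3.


Ec = 0.043 * 2012^1.5 * sqrt(45) / 1000
= 26.03 GPa

26.03


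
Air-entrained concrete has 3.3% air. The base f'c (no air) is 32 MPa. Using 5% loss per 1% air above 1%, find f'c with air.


Strength loss = (3.3 - 1) * 5 = 11.5%
f'c = 32 * (1 - 11.5/100)
= 28.32 MPa

28.32


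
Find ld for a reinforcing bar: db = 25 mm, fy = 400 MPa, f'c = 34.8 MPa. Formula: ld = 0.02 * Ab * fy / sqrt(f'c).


Ab = pi * 25^2 / 4 = 490.874 mm2
ld = 0.02 * 490.874 * 400 / sqrt(34.8)
= 665.7 mm

665.7


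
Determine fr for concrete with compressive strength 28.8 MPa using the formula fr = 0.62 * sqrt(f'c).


fr = 0.62 * sqrt(28.8)
= 3.327 MPa

3.327


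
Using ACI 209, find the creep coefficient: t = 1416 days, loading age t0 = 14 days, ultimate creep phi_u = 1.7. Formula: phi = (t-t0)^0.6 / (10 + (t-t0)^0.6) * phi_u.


dt = 1416 - 14 = 1402
phi = 1402^0.6 / (10 + 1402^0.6) * 1.7
= 1.505

1.505


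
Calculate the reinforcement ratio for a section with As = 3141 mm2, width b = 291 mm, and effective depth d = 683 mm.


rho = As / (b * d)
= 3141 / (291 * 683)
= 0.0158

0.0158


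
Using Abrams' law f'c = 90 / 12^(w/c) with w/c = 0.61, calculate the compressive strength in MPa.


f'c = 90 / 12^0.61
= 90 / 4.553
= 19.77 MPa

19.77


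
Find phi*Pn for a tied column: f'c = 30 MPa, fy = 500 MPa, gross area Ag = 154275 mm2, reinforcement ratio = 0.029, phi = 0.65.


Ast = rho * Ag = 0.029 * 154275 = 4473.975 mm2
phi*Pn = 0.65 * 0.80 * (0.85 * 30 * (154275 - 4473.975) + 500 * 4473.975) / 1000
= 3149.6 kN

3149.6


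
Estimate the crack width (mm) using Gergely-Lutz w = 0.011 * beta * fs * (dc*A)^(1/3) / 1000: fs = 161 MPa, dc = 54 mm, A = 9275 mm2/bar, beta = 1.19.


w = 0.011 * beta * fs * (dc * A)^(1/3) / 1000
= 0.011 * 1.19 * 161 * (54 * 9275)^(1/3) / 1000
= 0.167 mm

0.167


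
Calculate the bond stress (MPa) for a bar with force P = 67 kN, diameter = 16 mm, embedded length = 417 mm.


u = P / (pi * db * ld)
= 67 * 1000 / (pi * 16 * 417)
= 3.196 MPa

3.196


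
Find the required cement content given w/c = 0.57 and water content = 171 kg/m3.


Cement = water / (w/c)
= 171 / 0.57
= 300.0 kg/m3

300.0


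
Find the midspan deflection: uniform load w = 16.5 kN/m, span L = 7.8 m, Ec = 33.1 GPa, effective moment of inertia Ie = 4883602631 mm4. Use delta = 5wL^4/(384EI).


Convert: L = 7.8 m = 7800 mm, Ec = 33.1 GPa = 33100 MPa
delta = 5 * 16.5 * 7800^4 / (384 * 33100 * 4883602631)
= 4.92 mm

4.92


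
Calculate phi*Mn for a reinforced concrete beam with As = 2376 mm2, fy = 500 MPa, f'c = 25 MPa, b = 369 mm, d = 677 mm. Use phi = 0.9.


a = As * fy / (0.85 * f'c * b)
= 2376 * 500 / (0.85 * 25 * 369)
= 151.5065 mm
Mn = As * fy * (d - a/2) / 10^6
= 714.2812 kN-m
phi*Mn = 0.9 * 714.2812 = 642.85 kN-m

642.85


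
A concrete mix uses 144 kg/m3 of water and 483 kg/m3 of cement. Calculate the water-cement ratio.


w/c = water / cement
w/c = 144 / 483 = 0.298

0.298


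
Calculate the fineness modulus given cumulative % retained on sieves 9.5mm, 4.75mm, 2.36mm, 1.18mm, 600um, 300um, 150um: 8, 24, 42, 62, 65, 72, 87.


FM = sum(cumulative % retained) / 100
= 360 / 100
= 3.6

3.6


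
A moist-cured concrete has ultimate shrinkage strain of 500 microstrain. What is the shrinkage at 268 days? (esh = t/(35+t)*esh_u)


esh(268) = 268 / (35 + 268) * 500
= 268 / 303 * 500
= 442.2 microstrain

442.2


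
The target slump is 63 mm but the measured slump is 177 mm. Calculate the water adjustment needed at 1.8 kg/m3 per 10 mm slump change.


Difference = 63 - 177 = -114 mm
Water adjustment = -114 * 1.8 / 10 = -20.5 kg/m3

-20.5


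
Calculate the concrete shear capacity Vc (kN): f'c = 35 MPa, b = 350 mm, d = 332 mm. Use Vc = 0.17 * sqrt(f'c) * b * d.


Vc = 0.17 * sqrt(35) * 350 * 332 / 1000
= 116.87 kN

116.87


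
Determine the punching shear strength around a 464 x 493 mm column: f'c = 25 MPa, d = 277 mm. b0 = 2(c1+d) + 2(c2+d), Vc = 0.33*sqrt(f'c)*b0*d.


b0 = 2*(464 + 277) + 2*(493 + 277) = 3022 mm
Vc = 0.33 * sqrt(25) * 3022 * 277 / 1000
= 1381.21 kN

1381.21


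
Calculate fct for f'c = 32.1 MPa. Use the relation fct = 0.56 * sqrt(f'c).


fct = 0.56 * sqrt(32.1)
= 0.56 * 5.666
= 3.173 MPa

3.173


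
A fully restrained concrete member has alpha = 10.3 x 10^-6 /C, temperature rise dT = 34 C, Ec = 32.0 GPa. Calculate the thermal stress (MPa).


sigma = alpha * dT * Ec
= 10.3e-6 * 34 * 32.0 * 1000
= 11.206 MPa

11.206


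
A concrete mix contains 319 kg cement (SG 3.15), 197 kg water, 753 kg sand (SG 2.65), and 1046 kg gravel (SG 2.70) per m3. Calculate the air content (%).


Vol cement = 319 / (3.15 * 1000) = 0.10127 m3
Vol water = 197 / 1000 = 0.197 m3
Vol sand = 753 / (2.65 * 1000) = 0.284151 m3
Vol gravel = 1046 / (2.70 * 1000) = 0.387407 m3
Total solid + water volume = 0.969828 m3
Air = (1 - 0.969828) * 100 = 3.02%

3.02


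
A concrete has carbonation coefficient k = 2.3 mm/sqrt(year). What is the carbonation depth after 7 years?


depth = k * sqrt(t)
= 2.3 * sqrt(7)
= 6.09 mm

6.09


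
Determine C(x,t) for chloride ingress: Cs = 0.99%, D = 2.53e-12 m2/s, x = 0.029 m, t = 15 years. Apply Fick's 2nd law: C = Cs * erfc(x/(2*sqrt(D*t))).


t_seconds = 15 * 365.25 * 24 * 3600 = 473364000.0 s
arg = 0.029 / (2 * sqrt(2.53e-12 * 473364000.0))
= 0.419
erfc(0.419) = 0.5535
C = 0.99 * 0.5535 = 0.5479%

0.5479


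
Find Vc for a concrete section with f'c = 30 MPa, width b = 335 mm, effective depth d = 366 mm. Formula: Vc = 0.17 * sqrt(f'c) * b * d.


Vc = 0.17 * sqrt(30) * 335 * 366 / 1000
= 114.17 kN

114.17


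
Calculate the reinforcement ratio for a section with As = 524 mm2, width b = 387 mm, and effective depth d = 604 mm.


rho = As / (b * d)
= 524 / (387 * 604)
= 0.0022

0.0022


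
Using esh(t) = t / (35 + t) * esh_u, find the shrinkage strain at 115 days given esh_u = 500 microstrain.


esh(115) = 115 / (35 + 115) * 500
= 115 / 150 * 500
= 383.3 microstrain

383.3


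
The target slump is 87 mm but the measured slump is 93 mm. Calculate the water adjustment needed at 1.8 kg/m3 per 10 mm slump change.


Difference = 87 - 93 = -6 mm
Water adjustment = -6 * 1.8 / 10 = -1.1 kg/m3

-1.1


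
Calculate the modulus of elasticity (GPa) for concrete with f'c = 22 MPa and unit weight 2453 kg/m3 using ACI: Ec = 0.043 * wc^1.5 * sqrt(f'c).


Ec = 0.043 * 2453^1.5 * sqrt(22) / 1000
= 24.5 GPa

24.5


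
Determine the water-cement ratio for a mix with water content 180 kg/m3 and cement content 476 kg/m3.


w/c = water / cement
w/c = 180 / 476 = 0.378

0.378


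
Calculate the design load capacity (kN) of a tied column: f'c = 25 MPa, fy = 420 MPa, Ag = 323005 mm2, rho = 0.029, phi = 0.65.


Ast = rho * Ag = 0.029 * 323005 = 9367.145 mm2
phi*Pn = 0.65 * 0.80 * (0.85 * 25 * (323005 - 9367.145) + 420 * 9367.145) / 1000
= 5511.48 kN

5511.48


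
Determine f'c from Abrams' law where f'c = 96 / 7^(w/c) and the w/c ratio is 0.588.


f'c = 96 / 7^0.588
= 96 / 3.14
= 30.57 MPa

30.57


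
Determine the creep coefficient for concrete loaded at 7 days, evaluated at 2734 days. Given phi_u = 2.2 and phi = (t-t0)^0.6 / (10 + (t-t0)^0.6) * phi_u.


dt = 2734 - 7 = 2727
phi = 2727^0.6 / (10 + 2727^0.6) * 2.2
= 2.024

2.024


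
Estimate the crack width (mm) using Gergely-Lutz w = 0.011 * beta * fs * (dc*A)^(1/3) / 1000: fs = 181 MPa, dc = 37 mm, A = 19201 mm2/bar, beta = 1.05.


w = 0.011 * beta * fs * (dc * A)^(1/3) / 1000
= 0.011 * 1.05 * 181 * (37 * 19201)^(1/3) / 1000
= 0.187 mm

0.187


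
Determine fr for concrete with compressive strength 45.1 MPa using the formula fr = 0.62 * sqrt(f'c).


fr = 0.62 * sqrt(45.1)
= 4.164 MPa

4.164


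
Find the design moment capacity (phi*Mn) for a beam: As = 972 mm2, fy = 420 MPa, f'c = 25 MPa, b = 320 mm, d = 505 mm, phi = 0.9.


a = As * fy / (0.85 * f'c * b)
= 972 * 420 / (0.85 * 25 * 320)
= 60.0353 mm
Mn = As * fy * (d - a/2) / 10^6
= 193.9068 kN-m
phi*Mn = 0.9 * 193.9068 = 174.52 kN-m

174.52


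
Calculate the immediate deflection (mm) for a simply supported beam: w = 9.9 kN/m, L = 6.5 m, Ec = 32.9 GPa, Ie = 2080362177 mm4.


Convert: L = 6.5 m = 6500 mm, Ec = 32.9 GPa = 32900 MPa
delta = 5 * 9.9 * 6500^4 / (384 * 32900 * 2080362177)
= 3.36 mm

3.36


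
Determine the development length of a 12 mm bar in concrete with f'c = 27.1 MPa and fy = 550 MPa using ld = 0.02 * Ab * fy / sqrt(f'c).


Ab = pi * 12^2 / 4 = 113.097 mm2
ld = 0.02 * 113.097 * 550 / sqrt(27.1)
= 239.0 mm

239.0


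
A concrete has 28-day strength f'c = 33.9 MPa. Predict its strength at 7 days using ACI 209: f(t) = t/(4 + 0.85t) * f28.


f(7) = 7 / (4 + 0.85 * 7) * 33.9
= 7 / 9.95 * 33.9
= 23.85 MPa

23.85


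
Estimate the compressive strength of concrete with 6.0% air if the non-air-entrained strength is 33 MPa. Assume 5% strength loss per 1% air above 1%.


Strength loss = (6.0 - 1) * 5 = 25.0%
f'c = 33 * (1 - 25.0/100)
= 24.75 MPa

24.75


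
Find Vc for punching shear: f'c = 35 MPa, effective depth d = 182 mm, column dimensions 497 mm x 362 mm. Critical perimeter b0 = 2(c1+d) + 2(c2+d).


b0 = 2*(497 + 182) + 2*(362 + 182) = 2446 mm
Vc = 0.33 * sqrt(35) * 2446 * 182 / 1000
= 869.11 kN

869.11


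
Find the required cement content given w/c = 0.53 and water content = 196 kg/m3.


Cement = water / (w/c)
= 196 / 0.53
= 369.8 kg/m3

369.8


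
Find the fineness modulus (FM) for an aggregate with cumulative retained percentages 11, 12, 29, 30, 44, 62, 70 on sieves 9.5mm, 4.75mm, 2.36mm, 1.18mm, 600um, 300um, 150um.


FM = sum(cumulative % retained) / 100
= 258 / 100
= 2.58

2.58


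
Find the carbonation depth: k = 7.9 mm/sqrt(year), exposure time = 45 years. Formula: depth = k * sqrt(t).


depth = k * sqrt(t)
= 7.9 * sqrt(45)
= 52.99 mm

52.99


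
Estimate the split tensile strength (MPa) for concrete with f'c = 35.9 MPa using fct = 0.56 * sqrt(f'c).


fct = 0.56 * sqrt(35.9)
= 0.56 * 5.992
= 3.355 MPa

3.355


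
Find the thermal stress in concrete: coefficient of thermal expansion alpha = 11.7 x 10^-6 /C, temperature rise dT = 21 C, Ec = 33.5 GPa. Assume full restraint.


sigma = alpha * dT * Ec
= 11.7e-6 * 21 * 33.5 * 1000
= 8.231 MPa

8.231


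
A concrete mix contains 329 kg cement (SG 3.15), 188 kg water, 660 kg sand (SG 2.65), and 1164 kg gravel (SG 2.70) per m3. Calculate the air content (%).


Vol cement = 329 / (3.15 * 1000) = 0.104444 m3
Vol water = 188 / 1000 = 0.188 m3
Vol sand = 660 / (2.65 * 1000) = 0.249057 m3
Vol gravel = 1164 / (2.70 * 1000) = 0.431111 m3
Total solid + water volume = 0.972612 m3
Air = (1 - 0.972612) * 100 = 2.74%

2.74


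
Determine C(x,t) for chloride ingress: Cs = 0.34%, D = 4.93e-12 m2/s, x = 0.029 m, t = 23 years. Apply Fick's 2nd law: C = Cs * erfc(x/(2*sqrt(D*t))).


t_seconds = 23 * 365.25 * 24 * 3600 = 725824800.0 s
arg = 0.029 / (2 * sqrt(4.93e-12 * 725824800.0))
= 0.2424
erfc(0.2424) = 0.7317
C = 0.34 * 0.7317 = 0.2488%

0.2488


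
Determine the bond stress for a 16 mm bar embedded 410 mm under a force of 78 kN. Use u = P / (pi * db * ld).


u = P / (pi * db * ld)
= 78 * 1000 / (pi * 16 * 410)
= 3.785 MPa

3.785


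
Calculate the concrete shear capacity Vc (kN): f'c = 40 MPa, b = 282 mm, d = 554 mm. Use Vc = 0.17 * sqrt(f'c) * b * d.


Vc = 0.17 * sqrt(40) * 282 * 554 / 1000
= 167.97 kN

167.97


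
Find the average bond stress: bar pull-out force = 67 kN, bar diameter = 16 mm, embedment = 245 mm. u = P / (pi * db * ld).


u = P / (pi * db * ld)
= 67 * 1000 / (pi * 16 * 245)
= 5.441 MPa

5.441


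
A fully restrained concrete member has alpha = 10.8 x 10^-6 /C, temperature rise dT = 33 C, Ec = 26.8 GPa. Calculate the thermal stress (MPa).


sigma = alpha * dT * Ec
= 10.8e-6 * 33 * 26.8 * 1000
= 9.552 MPa

9.552


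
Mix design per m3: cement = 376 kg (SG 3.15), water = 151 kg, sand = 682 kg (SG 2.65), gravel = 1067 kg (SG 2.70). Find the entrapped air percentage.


Vol cement = 376 / (3.15 * 1000) = 0.119365 m3
Vol water = 151 / 1000 = 0.151 m3
Vol sand = 682 / (2.65 * 1000) = 0.257358 m3
Vol gravel = 1067 / (2.70 * 1000) = 0.395185 m3
Total solid + water volume = 0.922909 m3
Air = (1 - 0.922909) * 100 = 7.71%

7.71


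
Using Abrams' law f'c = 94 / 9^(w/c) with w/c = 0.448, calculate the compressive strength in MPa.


f'c = 94 / 9^0.448
= 94 / 2.676
= 35.13 MPa

35.13


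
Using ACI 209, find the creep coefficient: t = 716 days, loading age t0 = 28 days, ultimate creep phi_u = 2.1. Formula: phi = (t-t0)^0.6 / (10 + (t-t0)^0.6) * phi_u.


dt = 716 - 28 = 688
phi = 688^0.6 / (10 + 688^0.6) * 2.1
= 1.752

1.752


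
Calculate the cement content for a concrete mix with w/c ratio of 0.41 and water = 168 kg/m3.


Cement = water / (w/c)
= 168 / 0.41
= 409.8 kg/m3

409.8


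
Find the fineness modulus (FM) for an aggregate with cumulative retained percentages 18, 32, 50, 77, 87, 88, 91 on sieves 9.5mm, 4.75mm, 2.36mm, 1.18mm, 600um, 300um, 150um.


FM = sum(cumulative % retained) / 100
= 443 / 100
= 4.43

4.43


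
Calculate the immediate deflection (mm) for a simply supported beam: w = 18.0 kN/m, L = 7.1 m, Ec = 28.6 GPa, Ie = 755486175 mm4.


Convert: L = 7.1 m = 7100 mm, Ec = 28.6 GPa = 28600 MPa
delta = 5 * 18.0 * 7100^4 / (384 * 28600 * 755486175)
= 27.56 mm

27.56


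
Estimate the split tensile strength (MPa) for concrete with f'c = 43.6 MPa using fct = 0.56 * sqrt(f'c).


fct = 0.56 * sqrt(43.6)
= 0.56 * 6.603
= 3.698 MPa

3.698


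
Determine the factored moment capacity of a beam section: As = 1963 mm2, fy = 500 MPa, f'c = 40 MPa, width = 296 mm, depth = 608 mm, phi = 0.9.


a = As * fy / (0.85 * f'c * b)
= 1963 * 500 / (0.85 * 40 * 296)
= 97.5258 mm
Mn = As * fy * (d - a/2) / 10^6
= 548.8912 kN-m
phi*Mn = 0.9 * 548.8912 = 494.0 kN-m

494.0


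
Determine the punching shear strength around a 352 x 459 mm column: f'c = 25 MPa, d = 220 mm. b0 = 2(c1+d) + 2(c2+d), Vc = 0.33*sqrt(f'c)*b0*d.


b0 = 2*(352 + 220) + 2*(459 + 220) = 2502 mm
Vc = 0.33 * sqrt(25) * 2502 * 220 / 1000
= 908.23 kN

908.23


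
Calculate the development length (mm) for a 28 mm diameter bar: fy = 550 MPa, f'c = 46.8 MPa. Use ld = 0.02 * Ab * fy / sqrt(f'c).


Ab = pi * 28^2 / 4 = 615.752 mm2
ld = 0.02 * 615.752 * 550 / sqrt(46.8)
= 990.1 mm

990.1


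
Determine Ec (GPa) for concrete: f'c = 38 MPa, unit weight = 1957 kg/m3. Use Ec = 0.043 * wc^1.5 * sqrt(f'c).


Ec = 0.043 * 1957^1.5 * sqrt(38) / 1000
= 22.95 GPa

22.95


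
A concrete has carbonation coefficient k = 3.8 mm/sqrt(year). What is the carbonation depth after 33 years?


depth = k * sqrt(t)
= 3.8 * sqrt(33)
= 21.83 mm

21.83


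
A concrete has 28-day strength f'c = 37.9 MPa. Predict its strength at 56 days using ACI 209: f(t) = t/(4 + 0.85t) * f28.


f(56) = 56 / (4 + 0.85 * 56) * 37.9
= 56 / 51.6 * 37.9
= 41.13 MPa

41.13


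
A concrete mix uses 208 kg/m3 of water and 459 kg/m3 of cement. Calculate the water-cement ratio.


w/c = water / cement
w/c = 208 / 459 = 0.453

0.453


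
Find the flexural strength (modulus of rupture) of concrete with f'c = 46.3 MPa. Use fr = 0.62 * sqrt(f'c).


fr = 0.62 * sqrt(46.3)
= 4.219 MPa

4.219


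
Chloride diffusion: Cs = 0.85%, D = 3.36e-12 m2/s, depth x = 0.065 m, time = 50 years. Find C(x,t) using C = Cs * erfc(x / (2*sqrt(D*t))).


t_seconds = 50 * 365.25 * 24 * 3600 = 1577880000.0 s
arg = 0.065 / (2 * sqrt(3.36e-12 * 1577880000.0))
= 0.4464
erfc(0.4464) = 0.5279
C = 0.85 * 0.5279 = 0.4487%

0.4487


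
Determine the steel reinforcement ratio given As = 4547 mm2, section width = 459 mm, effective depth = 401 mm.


rho = As / (b * d)
= 4547 / (459 * 401)
= 0.0247

0.0247


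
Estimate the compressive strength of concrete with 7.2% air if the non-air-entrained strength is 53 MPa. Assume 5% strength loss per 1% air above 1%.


Strength loss = (7.2 - 1) * 5 = 31.0%
f'c = 53 * (1 - 31.0/100)
= 36.57 MPa

36.57


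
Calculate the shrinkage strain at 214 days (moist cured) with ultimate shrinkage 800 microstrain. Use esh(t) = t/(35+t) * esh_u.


esh(214) = 214 / (35 + 214) * 800
= 214 / 249 * 800
= 687.6 microstrain

687.6


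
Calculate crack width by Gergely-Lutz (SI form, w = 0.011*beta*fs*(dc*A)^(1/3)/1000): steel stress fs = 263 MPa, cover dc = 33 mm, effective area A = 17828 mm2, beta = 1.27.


w = 0.011 * beta * fs * (dc * A)^(1/3) / 1000
= 0.011 * 1.27 * 263 * (33 * 17828)^(1/3) / 1000
= 0.308 mm

0.308


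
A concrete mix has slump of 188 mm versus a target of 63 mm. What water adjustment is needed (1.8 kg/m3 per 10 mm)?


Difference = 63 - 188 = -125 mm
Water adjustment = -125 * 1.8 / 10 = -22.5 kg/m3

-22.5


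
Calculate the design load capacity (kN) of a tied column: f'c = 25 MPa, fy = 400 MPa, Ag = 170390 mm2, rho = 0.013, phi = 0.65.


Ast = rho * Ag = 0.013 * 170390 = 2215.07 mm2
phi*Pn = 0.65 * 0.80 * (0.85 * 25 * (170390 - 2215.07) + 400 * 2215.07) / 1000
= 2319.07 kN

2319.07


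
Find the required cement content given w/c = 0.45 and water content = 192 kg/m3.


Cement = water / (w/c)
= 192 / 0.45
= 426.7 kg/m3

426.7


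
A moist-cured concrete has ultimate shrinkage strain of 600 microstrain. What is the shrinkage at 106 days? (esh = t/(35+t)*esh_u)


esh(106) = 106 / (35 + 106) * 600
= 106 / 141 * 600
= 451.1 microstrain

451.1


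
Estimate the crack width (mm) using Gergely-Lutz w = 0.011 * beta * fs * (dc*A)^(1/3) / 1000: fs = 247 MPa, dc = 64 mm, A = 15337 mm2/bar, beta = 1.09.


w = 0.011 * beta * fs * (dc * A)^(1/3) / 1000
= 0.011 * 1.09 * 247 * (64 * 15337)^(1/3) / 1000
= 0.294 mm

0.294


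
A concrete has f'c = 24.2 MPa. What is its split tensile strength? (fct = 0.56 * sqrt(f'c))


fct = 0.56 * sqrt(24.2)
= 0.56 * 4.919
= 2.755 MPa

2.755


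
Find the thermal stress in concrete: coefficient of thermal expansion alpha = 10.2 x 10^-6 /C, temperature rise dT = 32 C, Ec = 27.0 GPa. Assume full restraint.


sigma = alpha * dT * Ec
= 10.2e-6 * 32 * 27.0 * 1000
= 8.813 MPa

8.813


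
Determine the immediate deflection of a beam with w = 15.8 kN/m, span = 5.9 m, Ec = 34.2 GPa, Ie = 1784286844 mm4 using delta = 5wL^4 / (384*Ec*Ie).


Convert: L = 5.9 m = 5900 mm, Ec = 34.2 GPa = 34200 MPa
delta = 5 * 15.8 * 5900^4 / (384 * 34200 * 1784286844)
= 4.09 mm

4.09


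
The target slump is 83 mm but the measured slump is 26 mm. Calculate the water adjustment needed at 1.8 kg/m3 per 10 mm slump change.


Difference = 83 - 26 = 57 mm
Water adjustment = 57 * 1.8 / 10 = 10.3 kg/m3

10.3


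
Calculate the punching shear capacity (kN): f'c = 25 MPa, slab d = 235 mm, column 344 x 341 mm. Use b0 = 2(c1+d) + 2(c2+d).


b0 = 2*(344 + 235) + 2*(341 + 235) = 2310 mm
Vc = 0.33 * sqrt(25) * 2310 * 235 / 1000
= 895.7 kN

895.7


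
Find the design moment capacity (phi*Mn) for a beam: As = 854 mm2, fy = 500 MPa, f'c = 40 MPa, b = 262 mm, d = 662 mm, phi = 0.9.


a = As * fy / (0.85 * f'c * b)
= 854 * 500 / (0.85 * 40 * 262)
= 47.9344 mm
Mn = As * fy * (d - a/2) / 10^6
= 272.44 kN-m
phi*Mn = 0.9 * 272.44 = 245.2 kN-m

245.2


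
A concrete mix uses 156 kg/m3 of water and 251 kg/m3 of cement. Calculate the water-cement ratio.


w/c = water / cement
w/c = 156 / 251 = 0.622

0.622


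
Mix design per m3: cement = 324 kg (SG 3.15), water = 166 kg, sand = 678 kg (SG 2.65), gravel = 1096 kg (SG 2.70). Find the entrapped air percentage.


Vol cement = 324 / (3.15 * 1000) = 0.102857 m3
Vol water = 166 / 1000 = 0.166 m3
Vol sand = 678 / (2.65 * 1000) = 0.255849 m3
Vol gravel = 1096 / (2.70 * 1000) = 0.405926 m3
Total solid + water volume = 0.930632 m3
Air = (1 - 0.930632) * 100 = 6.94%

6.94


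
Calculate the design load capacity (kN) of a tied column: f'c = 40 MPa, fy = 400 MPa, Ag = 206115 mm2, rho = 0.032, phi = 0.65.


Ast = rho * Ag = 0.032 * 206115 = 6595.68 mm2
phi*Pn = 0.65 * 0.80 * (0.85 * 40 * (206115 - 6595.68) + 400 * 6595.68) / 1000
= 4899.4 kN

4899.4


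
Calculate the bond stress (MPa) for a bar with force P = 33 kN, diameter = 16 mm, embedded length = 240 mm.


u = P / (pi * db * ld)
= 33 * 1000 / (pi * 16 * 240)
= 2.735 MPa

2.735


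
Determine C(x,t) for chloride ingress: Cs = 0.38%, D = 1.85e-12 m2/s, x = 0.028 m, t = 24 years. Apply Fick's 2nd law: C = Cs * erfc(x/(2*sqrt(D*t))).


t_seconds = 24 * 365.25 * 24 * 3600 = 757382400.0 s
arg = 0.028 / (2 * sqrt(1.85e-12 * 757382400.0))
= 0.374
erfc(0.374) = 0.5969
C = 0.38 * 0.5969 = 0.2268%

0.2268


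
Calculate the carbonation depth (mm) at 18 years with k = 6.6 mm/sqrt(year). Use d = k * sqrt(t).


depth = k * sqrt(t)
= 6.6 * sqrt(18)
= 28.0 mm

28.0


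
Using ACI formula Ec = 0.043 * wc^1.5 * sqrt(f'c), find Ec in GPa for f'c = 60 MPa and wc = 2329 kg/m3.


Ec = 0.043 * 2329^1.5 * sqrt(60) / 1000
= 37.44 GPa

37.44


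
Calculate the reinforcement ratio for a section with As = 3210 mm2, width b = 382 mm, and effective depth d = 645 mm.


rho = As / (b * d)
= 3210 / (382 * 645)
= 0.013

0.013


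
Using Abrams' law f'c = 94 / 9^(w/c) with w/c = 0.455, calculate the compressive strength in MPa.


f'c = 94 / 9^0.455
= 94 / 2.718
= 34.59 MPa

34.59


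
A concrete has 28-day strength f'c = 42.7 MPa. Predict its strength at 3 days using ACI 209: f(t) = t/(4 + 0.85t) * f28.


f(3) = 3 / (4 + 0.85 * 3) * 42.7
= 3 / 6.55 * 42.7
= 19.56 MPa

19.56


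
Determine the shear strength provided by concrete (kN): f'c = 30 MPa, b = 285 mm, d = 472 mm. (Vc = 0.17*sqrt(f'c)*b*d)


Vc = 0.17 * sqrt(30) * 285 * 472 / 1000
= 125.26 kN

125.26


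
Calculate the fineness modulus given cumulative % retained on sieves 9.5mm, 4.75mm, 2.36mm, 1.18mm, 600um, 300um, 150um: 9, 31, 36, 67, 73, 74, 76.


FM = sum(cumulative % retained) / 100
= 366 / 100
= 3.66

3.66


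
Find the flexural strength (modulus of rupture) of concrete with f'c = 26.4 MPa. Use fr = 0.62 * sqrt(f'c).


fr = 0.62 * sqrt(26.4)
= 3.186 MPa

3.186


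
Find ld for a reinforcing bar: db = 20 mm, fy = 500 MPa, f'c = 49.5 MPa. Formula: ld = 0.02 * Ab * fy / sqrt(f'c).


Ab = pi * 20^2 / 4 = 314.159 mm2
ld = 0.02 * 314.159 * 500 / sqrt(49.5)
= 446.5 mm

446.5


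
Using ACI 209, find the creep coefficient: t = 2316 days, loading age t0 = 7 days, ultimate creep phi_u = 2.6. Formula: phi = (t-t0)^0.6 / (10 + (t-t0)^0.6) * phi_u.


dt = 2316 - 7 = 2309
phi = 2309^0.6 / (10 + 2309^0.6) * 2.6
= 2.372

2.372


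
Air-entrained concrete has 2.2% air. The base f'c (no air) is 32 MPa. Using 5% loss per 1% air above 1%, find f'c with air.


Strength loss = (2.2 - 1) * 5 = 6.0%
f'c = 32 * (1 - 6.0/100)
= 30.08 MPa

30.08


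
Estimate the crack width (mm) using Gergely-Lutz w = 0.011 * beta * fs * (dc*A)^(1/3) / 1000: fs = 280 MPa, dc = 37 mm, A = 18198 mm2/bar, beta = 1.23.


w = 0.011 * beta * fs * (dc * A)^(1/3) / 1000
= 0.011 * 1.23 * 280 * (37 * 18198)^(1/3) / 1000
= 0.332 mm

0.332


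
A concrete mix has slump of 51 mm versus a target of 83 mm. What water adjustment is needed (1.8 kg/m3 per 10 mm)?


Difference = 83 - 51 = 32 mm
Water adjustment = 32 * 1.8 / 10 = 5.8 kg/m3

5.8


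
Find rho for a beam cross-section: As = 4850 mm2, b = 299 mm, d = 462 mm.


rho = As / (b * d)
= 4850 / (299 * 462)
= 0.0351

0.0351


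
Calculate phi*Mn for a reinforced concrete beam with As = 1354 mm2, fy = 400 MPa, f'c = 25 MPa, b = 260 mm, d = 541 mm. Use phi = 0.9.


a = As * fy / (0.85 * f'c * b)
= 1354 * 400 / (0.85 * 25 * 260)
= 98.0271 mm
Mn = As * fy * (d - a/2) / 10^6
= 266.4598 kN-m
phi*Mn = 0.9 * 266.4598 = 239.81 kN-m

239.81


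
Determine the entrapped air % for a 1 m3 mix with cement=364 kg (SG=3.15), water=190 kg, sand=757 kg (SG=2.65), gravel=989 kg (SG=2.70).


Vol cement = 364 / (3.15 * 1000) = 0.115556 m3
Vol water = 190 / 1000 = 0.19 m3
Vol sand = 757 / (2.65 * 1000) = 0.28566 m3
Vol gravel = 989 / (2.70 * 1000) = 0.366296 m3
Total solid + water volume = 0.957512 m3
Air = (1 - 0.957512) * 100 = 4.25%

4.25


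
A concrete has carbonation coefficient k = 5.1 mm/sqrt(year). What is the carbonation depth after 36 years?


depth = k * sqrt(t)
= 5.1 * sqrt(36)
= 30.6 mm

30.6


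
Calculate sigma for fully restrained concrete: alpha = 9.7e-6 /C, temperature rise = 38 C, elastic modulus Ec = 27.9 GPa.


sigma = alpha * dT * Ec
= 9.7e-6 * 38 * 27.9 * 1000
= 10.284 MPa

10.284


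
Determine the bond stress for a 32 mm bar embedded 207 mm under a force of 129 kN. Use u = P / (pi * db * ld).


u = P / (pi * db * ld)
= 129 * 1000 / (pi * 32 * 207)
= 6.199 MPa

6.199


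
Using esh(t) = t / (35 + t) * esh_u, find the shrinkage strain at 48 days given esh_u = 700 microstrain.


esh(48) = 48 / (35 + 48) * 700
= 48 / 83 * 700
= 404.8 microstrain

404.8


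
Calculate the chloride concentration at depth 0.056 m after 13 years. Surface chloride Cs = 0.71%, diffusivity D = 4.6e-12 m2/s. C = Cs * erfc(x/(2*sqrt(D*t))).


t_seconds = 13 * 365.25 * 24 * 3600 = 410248800.0 s
arg = 0.056 / (2 * sqrt(4.6e-12 * 410248800.0))
= 0.6445
erfc(0.6445) = 0.362
C = 0.71 * 0.362 = 0.257%

0.257


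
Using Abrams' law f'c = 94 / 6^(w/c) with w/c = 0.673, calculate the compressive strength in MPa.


f'c = 94 / 6^0.673
= 94 / 3.34
= 28.15 MPa

28.15


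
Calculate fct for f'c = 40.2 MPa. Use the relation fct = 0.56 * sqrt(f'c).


fct = 0.56 * sqrt(40.2)
= 0.56 * 6.34
= 3.551 MPa

3.551


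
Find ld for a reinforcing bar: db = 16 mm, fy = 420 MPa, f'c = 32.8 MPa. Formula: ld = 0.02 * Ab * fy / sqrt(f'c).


Ab = pi * 16^2 / 4 = 201.062 mm2
ld = 0.02 * 201.062 * 420 / sqrt(32.8)
= 294.9 mm

294.9


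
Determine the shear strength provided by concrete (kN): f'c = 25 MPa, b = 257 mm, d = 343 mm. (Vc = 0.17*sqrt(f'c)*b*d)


Vc = 0.17 * sqrt(25) * 257 * 343 / 1000
= 74.93 kN

74.93


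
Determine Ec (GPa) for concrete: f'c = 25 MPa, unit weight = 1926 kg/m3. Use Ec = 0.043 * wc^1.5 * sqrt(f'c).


Ec = 0.043 * 1926^1.5 * sqrt(25) / 1000
= 18.17 GPa

18.17


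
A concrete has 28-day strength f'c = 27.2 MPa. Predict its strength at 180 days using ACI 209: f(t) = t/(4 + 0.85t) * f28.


f(180) = 180 / (4 + 0.85 * 180) * 27.2
= 180 / 157.0 * 27.2
= 31.18 MPa

31.18


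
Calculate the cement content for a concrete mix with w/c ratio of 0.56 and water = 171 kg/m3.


Cement = water / (w/c)
= 171 / 0.56
= 305.4 kg/m3

305.4


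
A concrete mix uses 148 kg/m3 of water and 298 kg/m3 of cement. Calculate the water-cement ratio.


w/c = water / cement
w/c = 148 / 298 = 0.497

0.497


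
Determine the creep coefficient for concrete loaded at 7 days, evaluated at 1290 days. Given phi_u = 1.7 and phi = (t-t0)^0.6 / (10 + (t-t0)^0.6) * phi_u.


dt = 1290 - 7 = 1283
phi = 1283^0.6 / (10 + 1283^0.6) * 1.7
= 1.496

1.496


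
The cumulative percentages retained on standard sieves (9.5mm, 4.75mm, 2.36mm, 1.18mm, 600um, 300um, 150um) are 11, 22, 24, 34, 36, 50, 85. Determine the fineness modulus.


FM = sum(cumulative % retained) / 100
= 262 / 100
= 2.62

2.62


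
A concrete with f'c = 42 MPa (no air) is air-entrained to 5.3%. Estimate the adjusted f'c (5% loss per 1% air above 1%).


Strength loss = (5.3 - 1) * 5 = 21.5%
f'c = 42 * (1 - 21.5/100)
= 32.97 MPa

32.97


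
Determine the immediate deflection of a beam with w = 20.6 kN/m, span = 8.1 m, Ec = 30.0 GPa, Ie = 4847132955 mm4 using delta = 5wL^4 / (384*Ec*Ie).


Convert: L = 8.1 m = 8100 mm, Ec = 30.0 GPa = 30000 MPa
delta = 5 * 20.6 * 8100^4 / (384 * 30000 * 4847132955)
= 7.94 mm

7.94


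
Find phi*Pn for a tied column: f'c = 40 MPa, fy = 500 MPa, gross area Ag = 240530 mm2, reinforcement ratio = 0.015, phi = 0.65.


Ast = rho * Ag = 0.015 * 240530 = 3607.95 mm2
phi*Pn = 0.65 * 0.80 * (0.85 * 40 * (240530 - 3607.95) + 500 * 3607.95) / 1000
= 5126.85 kN

5126.85


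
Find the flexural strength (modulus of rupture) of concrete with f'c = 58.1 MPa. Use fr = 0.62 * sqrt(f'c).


fr = 0.62 * sqrt(58.1)
= 4.726 MPa

4.726


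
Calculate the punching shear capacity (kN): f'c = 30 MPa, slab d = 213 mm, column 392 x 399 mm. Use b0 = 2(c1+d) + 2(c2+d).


b0 = 2*(392 + 213) + 2*(399 + 213) = 2434 mm
Vc = 0.33 * sqrt(30) * 2434 * 213 / 1000
= 937.08 kN

937.08


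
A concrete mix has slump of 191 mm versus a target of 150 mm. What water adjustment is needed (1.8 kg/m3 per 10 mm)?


Difference = 150 - 191 = -41 mm
Water adjustment = -41 * 1.8 / 10 = -7.4 kg/m3

-7.4


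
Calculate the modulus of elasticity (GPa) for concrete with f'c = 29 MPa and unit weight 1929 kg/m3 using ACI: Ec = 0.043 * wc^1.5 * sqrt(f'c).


Ec = 0.043 * 1929^1.5 * sqrt(29) / 1000
= 19.62 GPa

19.62


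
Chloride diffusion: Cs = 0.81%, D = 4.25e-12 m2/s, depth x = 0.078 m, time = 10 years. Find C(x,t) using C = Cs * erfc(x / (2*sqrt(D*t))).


t_seconds = 10 * 365.25 * 24 * 3600 = 315576000.0 s
arg = 0.078 / (2 * sqrt(4.25e-12 * 315576000.0))
= 1.0649
erfc(1.0649) = 0.1321
C = 0.81 * 0.1321 = 0.107%

0.107


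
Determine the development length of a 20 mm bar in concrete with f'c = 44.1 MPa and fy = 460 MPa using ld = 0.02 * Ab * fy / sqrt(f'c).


Ab = pi * 20^2 / 4 = 314.159 mm2
ld = 0.02 * 314.159 * 460 / sqrt(44.1)
= 435.2 mm

435.2


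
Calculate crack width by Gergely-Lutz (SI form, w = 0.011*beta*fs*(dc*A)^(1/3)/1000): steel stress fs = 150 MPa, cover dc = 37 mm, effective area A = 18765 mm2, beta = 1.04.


w = 0.011 * beta * fs * (dc * A)^(1/3) / 1000
= 0.011 * 1.04 * 150 * (37 * 18765)^(1/3) / 1000
= 0.152 mm

0.152


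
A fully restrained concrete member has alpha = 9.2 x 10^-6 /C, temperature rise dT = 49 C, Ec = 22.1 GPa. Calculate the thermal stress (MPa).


sigma = alpha * dT * Ec
= 9.2e-6 * 49 * 22.1 * 1000
= 9.963 MPa

9.963


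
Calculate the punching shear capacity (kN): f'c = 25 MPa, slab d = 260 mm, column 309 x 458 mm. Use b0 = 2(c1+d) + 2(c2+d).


b0 = 2*(309 + 260) + 2*(458 + 260) = 2574 mm
Vc = 0.33 * sqrt(25) * 2574 * 260 / 1000
= 1104.25 kN

1104.25


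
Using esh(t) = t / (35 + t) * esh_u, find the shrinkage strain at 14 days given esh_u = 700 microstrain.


esh(14) = 14 / (35 + 14) * 700
= 14 / 49 * 700
= 200.0 microstrain

200.0


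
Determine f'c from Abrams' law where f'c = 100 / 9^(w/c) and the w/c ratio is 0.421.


f'c = 100 / 9^0.421
= 100 / 2.522
= 39.65 MPa

39.65


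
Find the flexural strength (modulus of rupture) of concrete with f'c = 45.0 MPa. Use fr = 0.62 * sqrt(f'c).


fr = 0.62 * sqrt(45.0)
= 4.159 MPa

4.159


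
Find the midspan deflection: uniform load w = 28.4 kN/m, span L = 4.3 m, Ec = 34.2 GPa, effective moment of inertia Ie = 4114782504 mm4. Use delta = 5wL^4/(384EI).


Convert: L = 4.3 m = 4300 mm, Ec = 34.2 GPa = 34200 MPa
delta = 5 * 28.4 * 4300^4 / (384 * 34200 * 4114782504)
= 0.9 mm

0.9


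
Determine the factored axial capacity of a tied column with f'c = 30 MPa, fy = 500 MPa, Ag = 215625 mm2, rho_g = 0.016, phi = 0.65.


Ast = rho * Ag = 0.016 * 215625 = 3450 mm2
phi*Pn = 0.65 * 0.80 * (0.85 * 30 * (215625 - 3450) + 500 * 3450) / 1000
= 3710.44 kN

3710.44


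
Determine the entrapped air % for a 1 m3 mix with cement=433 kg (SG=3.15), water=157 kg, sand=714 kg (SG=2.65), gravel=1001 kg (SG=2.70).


Vol cement = 433 / (3.15 * 1000) = 0.13746 m3
Vol water = 157 / 1000 = 0.157 m3
Vol sand = 714 / (2.65 * 1000) = 0.269434 m3
Vol gravel = 1001 / (2.70 * 1000) = 0.370741 m3
Total solid + water volume = 0.934635 m3
Air = (1 - 0.934635) * 100 = 6.54%

6.54


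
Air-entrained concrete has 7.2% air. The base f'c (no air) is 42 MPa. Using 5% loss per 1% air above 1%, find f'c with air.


Strength loss = (7.2 - 1) * 5 = 31.0%
f'c = 42 * (1 - 31.0/100)
= 28.98 MPa

28.98


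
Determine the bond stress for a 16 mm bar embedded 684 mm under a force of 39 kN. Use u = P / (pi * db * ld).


u = P / (pi * db * ld)
= 39 * 1000 / (pi * 16 * 684)
= 1.134 MPa

1.134


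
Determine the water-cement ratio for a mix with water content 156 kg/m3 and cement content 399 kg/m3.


w/c = water / cement
w/c = 156 / 399 = 0.391

0.391


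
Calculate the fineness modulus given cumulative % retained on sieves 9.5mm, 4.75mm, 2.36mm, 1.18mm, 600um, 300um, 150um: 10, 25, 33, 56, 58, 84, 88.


FM = sum(cumulative % retained) / 100
= 354 / 100
= 3.54

3.54


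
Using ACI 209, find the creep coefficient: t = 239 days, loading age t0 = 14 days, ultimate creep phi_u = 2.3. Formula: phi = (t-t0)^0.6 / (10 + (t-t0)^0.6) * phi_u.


dt = 239 - 14 = 225
phi = 225^0.6 / (10 + 225^0.6) * 2.3
= 1.657

1.657


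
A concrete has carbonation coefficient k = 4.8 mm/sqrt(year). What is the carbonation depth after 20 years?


depth = k * sqrt(t)
= 4.8 * sqrt(20)
= 21.47 mm

21.47


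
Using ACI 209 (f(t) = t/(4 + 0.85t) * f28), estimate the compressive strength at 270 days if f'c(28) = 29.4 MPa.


f(270) = 270 / (4 + 0.85 * 270) * 29.4
= 270 / 233.5 * 29.4
= 34.0 MPa

34.0


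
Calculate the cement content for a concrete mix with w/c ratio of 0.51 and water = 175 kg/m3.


Cement = water / (w/c)
= 175 / 0.51
= 343.1 kg/m3

343.1


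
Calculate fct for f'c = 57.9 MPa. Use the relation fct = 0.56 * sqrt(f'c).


fct = 0.56 * sqrt(57.9)
= 0.56 * 7.609
= 4.261 MPa

4.261


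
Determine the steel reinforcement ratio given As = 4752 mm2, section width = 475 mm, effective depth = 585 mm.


rho = As / (b * d)
= 4752 / (475 * 585)
= 0.0171

0.0171


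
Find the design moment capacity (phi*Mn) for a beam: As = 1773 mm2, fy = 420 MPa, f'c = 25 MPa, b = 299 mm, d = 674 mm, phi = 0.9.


a = As * fy / (0.85 * f'c * b)
= 1773 * 420 / (0.85 * 25 * 299)
= 117.2001 mm
Mn = As * fy * (d - a/2) / 10^6
= 458.2637 kN-m
phi*Mn = 0.9 * 458.2637 = 412.44 kN-m

412.44


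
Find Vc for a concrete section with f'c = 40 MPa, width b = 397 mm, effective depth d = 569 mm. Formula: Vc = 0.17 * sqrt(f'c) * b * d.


Vc = 0.17 * sqrt(40) * 397 * 569 / 1000
= 242.87 kN

242.87


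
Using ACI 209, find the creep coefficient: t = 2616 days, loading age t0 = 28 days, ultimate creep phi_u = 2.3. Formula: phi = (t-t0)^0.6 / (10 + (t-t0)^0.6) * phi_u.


dt = 2616 - 28 = 2588
phi = 2588^0.6 / (10 + 2588^0.6) * 2.3
= 2.111

2.111


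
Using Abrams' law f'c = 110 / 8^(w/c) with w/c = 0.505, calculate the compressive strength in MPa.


f'c = 110 / 8^0.505
= 110 / 2.858
= 38.49 MPa

38.49


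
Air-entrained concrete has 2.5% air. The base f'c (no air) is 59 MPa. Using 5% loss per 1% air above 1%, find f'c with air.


Strength loss = (2.5 - 1) * 5 = 7.5%
f'c = 59 * (1 - 7.5/100)
= 54.58 MPa

54.58


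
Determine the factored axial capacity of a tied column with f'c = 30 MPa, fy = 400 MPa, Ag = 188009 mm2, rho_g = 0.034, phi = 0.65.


Ast = rho * Ag = 0.034 * 188009 = 6392.306 mm2
phi*Pn = 0.65 * 0.80 * (0.85 * 30 * (188009 - 6392.306) + 400 * 6392.306) / 1000
= 3737.84 kN

3737.84


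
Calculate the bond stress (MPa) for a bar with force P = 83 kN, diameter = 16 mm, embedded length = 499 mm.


u = P / (pi * db * ld)
= 83 * 1000 / (pi * 16 * 499)
= 3.309 MPa

3.309


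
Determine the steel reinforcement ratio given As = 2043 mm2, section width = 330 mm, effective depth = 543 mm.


rho = As / (b * d)
= 2043 / (330 * 543)
= 0.0114

0.0114


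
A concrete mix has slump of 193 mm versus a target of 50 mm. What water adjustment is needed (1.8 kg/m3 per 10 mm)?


Difference = 50 - 193 = -143 mm
Water adjustment = -143 * 1.8 / 10 = -25.7 kg/m3

-25.7


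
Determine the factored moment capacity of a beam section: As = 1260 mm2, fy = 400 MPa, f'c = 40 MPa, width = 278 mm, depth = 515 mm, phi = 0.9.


a = As * fy / (0.85 * f'c * b)
= 1260 * 400 / (0.85 * 40 * 278)
= 53.322 mm
Mn = As * fy * (d - a/2) / 10^6
= 246.1228 kN-m
phi*Mn = 0.9 * 246.1228 = 221.51 kN-m

221.51


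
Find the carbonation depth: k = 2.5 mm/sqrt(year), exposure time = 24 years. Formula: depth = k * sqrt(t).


depth = k * sqrt(t)
= 2.5 * sqrt(24)
= 12.25 mm

12.25


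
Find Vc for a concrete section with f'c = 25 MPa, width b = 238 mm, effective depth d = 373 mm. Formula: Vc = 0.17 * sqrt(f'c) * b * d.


Vc = 0.17 * sqrt(25) * 238 * 373 / 1000
= 75.46 kN

75.46


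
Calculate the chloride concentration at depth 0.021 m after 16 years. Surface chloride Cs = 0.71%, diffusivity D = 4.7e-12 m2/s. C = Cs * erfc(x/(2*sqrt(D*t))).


t_seconds = 16 * 365.25 * 24 * 3600 = 504921600.0 s
arg = 0.021 / (2 * sqrt(4.7e-12 * 504921600.0))
= 0.2155
erfc(0.2155) = 0.7605
C = 0.71 * 0.7605 = 0.54%

0.54


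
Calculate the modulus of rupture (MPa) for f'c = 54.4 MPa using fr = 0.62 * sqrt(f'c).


fr = 0.62 * sqrt(54.4)
= 4.573 MPa

4.573


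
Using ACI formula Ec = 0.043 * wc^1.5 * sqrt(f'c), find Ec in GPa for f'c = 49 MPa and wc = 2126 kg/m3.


Ec = 0.043 * 2126^1.5 * sqrt(49) / 1000
= 29.51 GPa

29.51


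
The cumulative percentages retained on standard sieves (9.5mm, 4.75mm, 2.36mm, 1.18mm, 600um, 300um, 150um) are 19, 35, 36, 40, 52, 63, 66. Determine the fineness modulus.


FM = sum(cumulative % retained) / 100
= 311 / 100
= 3.11

3.11


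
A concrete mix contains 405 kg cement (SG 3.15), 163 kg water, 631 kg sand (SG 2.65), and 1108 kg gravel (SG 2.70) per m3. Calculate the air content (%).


Vol cement = 405 / (3.15 * 1000) = 0.128571 m3
Vol water = 163 / 1000 = 0.163 m3
Vol sand = 631 / (2.65 * 1000) = 0.238113 m3
Vol gravel = 1108 / (2.70 * 1000) = 0.41037 m3
Total solid + water volume = 0.940055 m3
Air = (1 - 0.940055) * 100 = 5.99%

5.99


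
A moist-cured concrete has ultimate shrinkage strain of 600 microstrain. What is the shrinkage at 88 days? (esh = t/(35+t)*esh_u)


esh(88) = 88 / (35 + 88) * 600
= 88 / 123 * 600
= 429.3 microstrain

429.3


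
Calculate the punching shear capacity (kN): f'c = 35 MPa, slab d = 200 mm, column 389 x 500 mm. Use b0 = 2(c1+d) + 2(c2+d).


b0 = 2*(389 + 200) + 2*(500 + 200) = 2578 mm
Vc = 0.33 * sqrt(35) * 2578 * 200 / 1000
= 1006.61 kN

1006.61


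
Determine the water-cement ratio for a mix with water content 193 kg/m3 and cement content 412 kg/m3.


w/c = water / cement
w/c = 193 / 412 = 0.468

0.468


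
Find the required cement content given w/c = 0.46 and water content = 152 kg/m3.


Cement = water / (w/c)
= 152 / 0.46
= 330.4 kg/m3

330.4
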